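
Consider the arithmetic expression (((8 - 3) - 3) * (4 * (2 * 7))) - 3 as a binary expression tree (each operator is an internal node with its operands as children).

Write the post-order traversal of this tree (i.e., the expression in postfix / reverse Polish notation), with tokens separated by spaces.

8 3 - 3 - 4 2 7 * * * 3 -

Post-order on an expression tree gives postfix notation: for each operator, emit left operand, right operand, then the operator.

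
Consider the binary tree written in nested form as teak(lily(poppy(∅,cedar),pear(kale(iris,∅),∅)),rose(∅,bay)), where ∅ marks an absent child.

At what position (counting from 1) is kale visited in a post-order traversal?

4

Post-order visits the left subtree, then the right subtree, then the node.
At teak: go left to lily.
  At lily: go left to poppy.
    At poppy: no left child.
    At poppy: go right to cedar.
      cedar is a leaf — visit cedar.
    Visit poppy.
  At lily: go right to pear.
    At pear: go left to kale.
      At kale: go left to iris.
        iris is a leaf — visit iris.
      At kale: no right child.
      Visit kale.
    At pear: no right child.
    Visit pear.
  Visit lily.
At teak: go right to rose.
  At rose: no left child.
  At rose: go right to bay.
    bay is a leaf — visit bay.
  Visit rose.
Visit teak.
Full post-order sequence: cedar, poppy, iris, kale, pear, lily, bay, rose, teak.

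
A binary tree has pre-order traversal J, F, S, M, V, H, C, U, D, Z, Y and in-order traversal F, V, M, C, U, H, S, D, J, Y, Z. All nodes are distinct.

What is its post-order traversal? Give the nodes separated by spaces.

The first element of pre-order is the root; it splits in-order into left and right subtrees.
Root J: left subtree has 8 nodes {F, V, M, C, U, H, S, D}, right has 2 {Y, Z}.
  Root F: left subtree has 0 nodes { }, right has 7 {V, M, C, U, H, S, D}.
    Root S: left subtree has 5 nodes {V, M, C, U, H}, right has 1 {D}.
      Root M: left subtree has 1 node {V}, right has 3 {C, U, H}.
        Root H: left subtree has 2 nodes {C, U}, right has 0 { }.
          Root C: left subtree has 0 nodes { }, right has 1 {U}.
  Root Z: left subtree has 1 node {Y}, right has 0 { }.

V U C H M D S F Y Z J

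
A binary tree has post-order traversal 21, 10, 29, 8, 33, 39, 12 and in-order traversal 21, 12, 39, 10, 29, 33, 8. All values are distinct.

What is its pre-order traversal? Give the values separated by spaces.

The last element of post-order is the root; it splits in-order into left and right subtrees.
Root 12: left subtree has 1 node {21}, right has 5 {39, 10, 29, 33, 8}.
  Root 39: left subtree has 0 nodes { }, right has 4 {10, 29, 33, 8}.
    Root 33: left subtree has 2 nodes {10, 29}, right has 1 {8}.
      Root 29: left subtree has 1 node {10}, right has 0 { }.

12 21 39 33 29 10 8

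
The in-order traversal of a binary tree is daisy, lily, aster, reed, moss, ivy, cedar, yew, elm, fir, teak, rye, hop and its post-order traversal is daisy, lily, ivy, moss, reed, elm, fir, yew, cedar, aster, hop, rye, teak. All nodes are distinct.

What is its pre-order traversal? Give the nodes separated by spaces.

The last element of post-order is the root; it splits in-order into left and right subtrees.
Root teak: left subtree has 10 nodes {daisy, lily, aster, reed, moss, ivy, cedar, yew, elm, fir}, right has 2 {rye, hop}.
  Root aster: left subtree has 2 nodes {daisy, lily}, right has 7 {reed, moss, ivy, cedar, yew, elm, fir}.
    Root lily: left subtree has 1 node {daisy}, right has 0 { }.
    Root cedar: left subtree has 3 nodes {reed, moss, ivy}, right has 3 {yew, elm, fir}.
      Root reed: left subtree has 0 nodes { }, right has 2 {moss, ivy}.
        Root moss: left subtree has 0 nodes { }, right has 1 {ivy}.
      Root yew: left subtree has 0 nodes { }, right has 2 {elm, fir}.
        Root fir: left subtree has 1 node {elm}, right has 0 { }.
  Root rye: left subtree has 0 nodes { }, right has 1 {hop}.

teak aster lily daisy cedar reed moss ivy yew fir elm rye hop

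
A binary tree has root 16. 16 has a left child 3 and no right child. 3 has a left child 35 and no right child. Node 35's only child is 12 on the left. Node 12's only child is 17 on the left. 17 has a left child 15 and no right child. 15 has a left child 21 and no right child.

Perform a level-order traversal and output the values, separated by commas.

Level-order visits nodes level by level from the root, left to right within each level.
Level 0: 16
Level 1: 3
Level 2: 35
Level 3: 12
Level 4: 17
Level 5: 15
Level 6: 21

16, 3, 35, 12, 17, 15, 21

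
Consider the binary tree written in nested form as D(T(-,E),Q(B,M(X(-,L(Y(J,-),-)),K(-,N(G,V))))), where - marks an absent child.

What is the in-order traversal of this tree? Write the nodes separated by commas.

T, E, D, B, Q, X, J, Y, L, M, K, G, N, V

In-order visits the left subtree, then the node, then the right subtree.
At D: go left to T.
  At T: no left child.
  Visit T.
  At T: go right to E.
    E is a leaf — visit E.
Visit D.
At D: go right to Q.
  At Q: go left to B.
    B is a leaf — visit B.
  Visit Q.
  At Q: go right to M.
    At M: go left to X.
      At X: no left child.
      Visit X.
      At X: go right to L.
        At L: go left to Y.
          At Y: go left to J.
            J is a leaf — visit J.
          Visit Y.
          At Y: no right child.
        Visit L.
        At L: no right child.
    Visit M.
    At M: go right to K.
      At K: no left child.
      Visit K.
      At K: go right to N.
        At N: go left to G.
          G is a leaf — visit G.
        Visit N.
        At N: go right to V.
          V is a leaf — visit V.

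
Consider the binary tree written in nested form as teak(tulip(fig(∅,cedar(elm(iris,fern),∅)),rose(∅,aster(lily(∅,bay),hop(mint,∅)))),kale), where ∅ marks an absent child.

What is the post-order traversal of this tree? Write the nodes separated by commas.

iris, fern, elm, cedar, fig, bay, lily, mint, hop, aster, rose, tulip, kale, teak

Post-order visits the left subtree, then the right subtree, then the node.
At teak: go left to tulip.
  At tulip: go left to fig.
    At fig: no left child.
    At fig: go right to cedar.
      At cedar: go left to elm.
        At elm: go left to iris.
          iris is a leaf — visit iris.
        At elm: go right to fern.
          fern is a leaf — visit fern.
        Visit elm.
      At cedar: no right child.
      Visit cedar.
    Visit fig.
  At tulip: go right to rose.
    At rose: no left child.
    At rose: go right to aster.
      At aster: go left to lily.
        At lily: no left child.
        At lily: go right to bay.
          bay is a leaf — visit bay.
        Visit lily.
      At aster: go right to hop.
        At hop: go left to mint.
          mint is a leaf — visit mint.
        At hop: no right child.
        Visit hop.
      Visit aster.
    Visit rose.
  Visit tulip.
At teak: go right to kale.
  kale is a leaf — visit kale.
Visit teak.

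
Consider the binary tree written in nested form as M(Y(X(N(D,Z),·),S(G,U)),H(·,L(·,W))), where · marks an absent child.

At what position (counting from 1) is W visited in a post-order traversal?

Post-order visits the left subtree, then the right subtree, then the node.
At M: go left to Y.
  At Y: go left to X.
    At X: go left to N.
      At N: go left to D.
        D is a leaf — visit D.
      At N: go right to Z.
        Z is a leaf — visit Z.
      Visit N.
    At X: no right child.
    Visit X.
  At Y: go right to S.
    At S: go left to G.
      G is a leaf — visit G.
    At S: go right to U.
      U is a leaf — visit U.
    Visit S.
  Visit Y.
At M: go right to H.
  At H: no left child.
  At H: go right to L.
    At L: no left child.
    At L: go right to W.
      W is a leaf — visit W.
    Visit L.
  Visit H.
Visit M.
Full post-order sequence: D, Z, N, X, G, U, S, Y, W, L, H, M.

9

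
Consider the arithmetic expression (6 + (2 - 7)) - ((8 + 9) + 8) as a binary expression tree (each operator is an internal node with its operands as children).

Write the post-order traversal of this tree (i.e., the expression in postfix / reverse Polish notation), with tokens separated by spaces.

Post-order on an expression tree gives postfix notation: for each operator, emit left operand, right operand, then the operator.

6 2 7 - + 8 9 + 8 + -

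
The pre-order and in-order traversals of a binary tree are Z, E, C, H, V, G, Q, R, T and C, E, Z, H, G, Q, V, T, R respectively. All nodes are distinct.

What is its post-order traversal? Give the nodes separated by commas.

The first element of pre-order is the root; it splits in-order into left and right subtrees.
Root Z: left subtree has 2 nodes {C, E}, right has 6 {H, G, Q, V, T, R}.
  Root E: left subtree has 1 node {C}, right has 0 { }.
  Root H: left subtree has 0 nodes { }, right has 5 {G, Q, V, T, R}.
    Root V: left subtree has 2 nodes {G, Q}, right has 2 {T, R}.
      Root G: left subtree has 0 nodes { }, right has 1 {Q}.
      Root R: left subtree has 1 node {T}, right has 0 { }.

C, E, Q, G, T, R, V, H, Z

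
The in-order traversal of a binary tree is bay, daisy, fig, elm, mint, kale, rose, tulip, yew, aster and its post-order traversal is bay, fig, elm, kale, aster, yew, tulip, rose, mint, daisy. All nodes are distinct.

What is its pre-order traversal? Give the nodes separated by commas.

The last element of post-order is the root; it splits in-order into left and right subtrees.
Root daisy: left subtree has 1 node {bay}, right has 8 {fig, elm, mint, kale, rose, tulip, yew, aster}.
  Root mint: left subtree has 2 nodes {fig, elm}, right has 5 {kale, rose, tulip, yew, aster}.
    Root elm: left subtree has 1 node {fig}, right has 0 { }.
    Root rose: left subtree has 1 node {kale}, right has 3 {tulip, yew, aster}.
      Root tulip: left subtree has 0 nodes { }, right has 2 {yew, aster}.
        Root yew: left subtree has 0 nodes { }, right has 1 {aster}.

daisy, bay, mint, elm, fig, rose, kale, tulip, yew, aster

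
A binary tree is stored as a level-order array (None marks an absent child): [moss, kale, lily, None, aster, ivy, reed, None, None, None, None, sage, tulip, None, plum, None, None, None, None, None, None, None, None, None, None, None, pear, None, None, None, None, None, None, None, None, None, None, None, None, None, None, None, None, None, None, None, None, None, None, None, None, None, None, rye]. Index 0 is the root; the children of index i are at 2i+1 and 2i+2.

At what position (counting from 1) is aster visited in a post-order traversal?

1

Post-order visits the left subtree, then the right subtree, then the node.
At moss: go left to kale.
  At kale: no left child.
  At kale: go right to aster.
    aster is a leaf — visit aster.
  Visit kale.
At moss: go right to lily.
  At lily: go left to ivy.
    At ivy: go left to sage.
      sage is a leaf — visit sage.
    At ivy: go right to tulip.
      At tulip: no left child.
      At tulip: go right to pear.
        At pear: go left to rye.
          rye is a leaf — visit rye.
        At pear: no right child.
        Visit pear.
      Visit tulip.
    Visit ivy.
  At lily: go right to reed.
    At reed: no left child.
    At reed: go right to plum.
      plum is a leaf — visit plum.
    Visit reed.
  Visit lily.
Visit moss.
Full post-order sequence: aster, kale, sage, rye, pear, tulip, ivy, plum, reed, lily, moss.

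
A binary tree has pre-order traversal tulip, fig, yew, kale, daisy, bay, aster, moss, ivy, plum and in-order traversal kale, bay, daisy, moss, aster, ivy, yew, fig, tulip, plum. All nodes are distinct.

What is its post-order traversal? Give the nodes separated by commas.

bay, moss, ivy, aster, daisy, kale, yew, fig, plum, tulip

The first element of pre-order is the root; it splits in-order into left and right subtrees.
Root tulip: left subtree has 8 nodes {kale, bay, daisy, moss, aster, ivy, yew, fig}, right has 1 {plum}.
  Root fig: left subtree has 7 nodes {kale, bay, daisy, moss, aster, ivy, yew}, right has 0 { }.
    Root yew: left subtree has 6 nodes {kale, bay, daisy, moss, aster, ivy}, right has 0 { }.
      Root kale: left subtree has 0 nodes { }, right has 5 {bay, daisy, moss, aster, ivy}.
        Root daisy: left subtree has 1 node {bay}, right has 3 {moss, aster, ivy}.
          Root aster: left subtree has 1 node {moss}, right has 1 {ivy}.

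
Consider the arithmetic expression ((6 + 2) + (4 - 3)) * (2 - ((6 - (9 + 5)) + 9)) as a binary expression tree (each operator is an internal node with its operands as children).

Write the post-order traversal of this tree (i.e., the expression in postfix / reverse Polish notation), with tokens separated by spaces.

6 2 + 4 3 - + 2 6 9 5 + - 9 + - *

Post-order on an expression tree gives postfix notation: for each operator, emit left operand, right operand, then the operator.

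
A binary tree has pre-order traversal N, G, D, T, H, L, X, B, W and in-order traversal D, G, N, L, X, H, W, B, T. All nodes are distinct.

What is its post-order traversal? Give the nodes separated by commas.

The first element of pre-order is the root; it splits in-order into left and right subtrees.
Root N: left subtree has 2 nodes {D, G}, right has 6 {L, X, H, W, B, T}.
  Root G: left subtree has 1 node {D}, right has 0 { }.
  Root T: left subtree has 5 nodes {L, X, H, W, B}, right has 0 { }.
    Root H: left subtree has 2 nodes {L, X}, right has 2 {W, B}.
      Root L: left subtree has 0 nodes { }, right has 1 {X}.
      Root B: left subtree has 1 node {W}, right has 0 { }.

D, G, X, L, W, B, H, T, N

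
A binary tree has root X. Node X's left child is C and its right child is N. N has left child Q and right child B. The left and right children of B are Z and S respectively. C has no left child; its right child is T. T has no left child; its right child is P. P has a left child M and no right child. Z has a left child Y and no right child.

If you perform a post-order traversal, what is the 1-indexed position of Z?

7

Post-order visits the left subtree, then the right subtree, then the node.
At X: go left to C.
  At C: no left child.
  At C: go right to T.
    At T: no left child.
    At T: go right to P.
      At P: go left to M.
        M is a leaf — visit M.
      At P: no right child.
      Visit P.
    Visit T.
  Visit C.
At X: go right to N.
  At N: go left to Q.
    Q is a leaf — visit Q.
  At N: go right to B.
    At B: go left to Z.
      At Z: go left to Y.
        Y is a leaf — visit Y.
      At Z: no right child.
      Visit Z.
    At B: go right to S.
      S is a leaf — visit S.
    Visit B.
  Visit N.
Visit X.
Full post-order sequence: M, P, T, C, Q, Y, Z, S, B, N, X.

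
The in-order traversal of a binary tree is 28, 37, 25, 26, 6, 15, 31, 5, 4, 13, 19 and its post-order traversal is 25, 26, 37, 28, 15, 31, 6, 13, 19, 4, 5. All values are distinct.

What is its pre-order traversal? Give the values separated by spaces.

The last element of post-order is the root; it splits in-order into left and right subtrees.
Root 5: left subtree has 7 nodes {28, 37, 25, 26, 6, 15, 31}, right has 3 {4, 13, 19}.
  Root 6: left subtree has 4 nodes {28, 37, 25, 26}, right has 2 {15, 31}.
    Root 28: left subtree has 0 nodes { }, right has 3 {37, 25, 26}.
      Root 37: left subtree has 0 nodes { }, right has 2 {25, 26}.
        Root 26: left subtree has 1 node {25}, right has 0 { }.
    Root 31: left subtree has 1 node {15}, right has 0 { }.
  Root 4: left subtree has 0 nodes { }, right has 2 {13, 19}.
    Root 19: left subtree has 1 node {13}, right has 0 { }.

5 6 28 37 26 25 31 15 4 19 13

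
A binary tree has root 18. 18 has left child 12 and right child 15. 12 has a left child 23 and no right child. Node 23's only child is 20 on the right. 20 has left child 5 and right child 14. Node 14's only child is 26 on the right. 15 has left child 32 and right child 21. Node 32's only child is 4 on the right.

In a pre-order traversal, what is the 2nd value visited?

12

Pre-order visits the node, then its left subtree, then its right subtree.
Visit 18.
At 18: go left to 12.
  Visit 12.
  At 12: go left to 23.
    Visit 23.
    At 23: no left child.
    At 23: go right to 20.
      Visit 20.
      At 20: go left to 5.
        5 is a leaf — visit 5.
      At 20: go right to 14.
        Visit 14.
        At 14: no left child.
        At 14: go right to 26.
          26 is a leaf — visit 26.
  At 12: no right child.
At 18: go right to 15.
  Visit 15.
  At 15: go left to 32.
    Visit 32.
    At 32: no left child.
    At 32: go right to 4.
      4 is a leaf — visit 4.
  At 15: go right to 21.
    21 is a leaf — visit 21.
Full pre-order sequence: 18, 12, 23, 20, 5, 14, 26, 15, 32, 4, 21.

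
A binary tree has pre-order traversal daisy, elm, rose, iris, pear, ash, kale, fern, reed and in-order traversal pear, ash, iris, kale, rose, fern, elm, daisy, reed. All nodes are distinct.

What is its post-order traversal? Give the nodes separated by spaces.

The first element of pre-order is the root; it splits in-order into left and right subtrees.
Root daisy: left subtree has 7 nodes {pear, ash, iris, kale, rose, fern, elm}, right has 1 {reed}.
  Root elm: left subtree has 6 nodes {pear, ash, iris, kale, rose, fern}, right has 0 { }.
    Root rose: left subtree has 4 nodes {pear, ash, iris, kale}, right has 1 {fern}.
      Root iris: left subtree has 2 nodes {pear, ash}, right has 1 {kale}.
        Root pear: left subtree has 0 nodes { }, right has 1 {ash}.

ash pear kale iris fern rose elm reed daisy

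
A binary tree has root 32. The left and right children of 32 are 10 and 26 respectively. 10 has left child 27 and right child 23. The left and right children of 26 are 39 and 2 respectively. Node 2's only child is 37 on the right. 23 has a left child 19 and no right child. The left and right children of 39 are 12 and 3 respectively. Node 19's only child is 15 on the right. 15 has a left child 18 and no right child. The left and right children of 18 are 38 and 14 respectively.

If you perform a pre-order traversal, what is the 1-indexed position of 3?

Pre-order visits the node, then its left subtree, then its right subtree.
Visit 32.
At 32: go left to 10.
  Visit 10.
  At 10: go left to 27.
    27 is a leaf — visit 27.
  At 10: go right to 23.
    Visit 23.
    At 23: go left to 19.
      Visit 19.
      At 19: no left child.
      At 19: go right to 15.
        Visit 15.
        At 15: go left to 18.
          Visit 18.
          At 18: go left to 38.
            38 is a leaf — visit 38.
          At 18: go right to 14.
            14 is a leaf — visit 14.
        At 15: no right child.
    At 23: no right child.
At 32: go right to 26.
  Visit 26.
  At 26: go left to 39.
    Visit 39.
    At 39: go left to 12.
      12 is a leaf — visit 12.
    At 39: go right to 3.
      3 is a leaf — visit 3.
  At 26: go right to 2.
    Visit 2.
    At 2: no left child.
    At 2: go right to 37.
      37 is a leaf — visit 37.
Full pre-order sequence: 32, 10, 27, 23, 19, 15, 18, 38, 14, 26, 39, 12, 3, 2, 37.

13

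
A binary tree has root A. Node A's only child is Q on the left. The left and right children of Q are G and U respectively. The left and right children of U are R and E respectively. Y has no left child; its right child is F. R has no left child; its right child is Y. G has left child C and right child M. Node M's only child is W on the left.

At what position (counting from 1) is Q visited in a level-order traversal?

2

Level-order visits nodes level by level from the root, left to right within each level.
Level 0: A
Level 1: Q
Level 2: G, U
Level 3: C, M, R, E
Level 4: W, Y
Level 5: F
Full level-order sequence: A, Q, G, U, C, M, R, E, W, Y, F.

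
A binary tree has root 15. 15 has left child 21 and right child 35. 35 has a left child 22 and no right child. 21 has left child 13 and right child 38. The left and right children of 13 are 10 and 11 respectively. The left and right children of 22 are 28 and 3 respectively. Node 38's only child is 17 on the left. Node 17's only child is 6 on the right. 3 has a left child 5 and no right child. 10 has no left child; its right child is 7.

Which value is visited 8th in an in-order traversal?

38

In-order visits the left subtree, then the node, then the right subtree.
At 15: go left to 21.
  At 21: go left to 13.
    At 13: go left to 10.
      At 10: no left child.
      Visit 10.
      At 10: go right to 7.
        7 is a leaf — visit 7.
    Visit 13.
    At 13: go right to 11.
      11 is a leaf — visit 11.
  Visit 21.
  At 21: go right to 38.
    At 38: go left to 17.
      At 17: no left child.
      Visit 17.
      At 17: go right to 6.
        6 is a leaf — visit 6.
    Visit 38.
    At 38: no right child.
Visit 15.
At 15: go right to 35.
  At 35: go left to 22.
    At 22: go left to 28.
      28 is a leaf — visit 28.
    Visit 22.
    At 22: go right to 3.
      At 3: go left to 5.
        5 is a leaf — visit 5.
      Visit 3.
      At 3: no right child.
  Visit 35.
  At 35: no right child.
Full in-order sequence: 10, 7, 13, 11, 21, 17, 6, 38, 15, 28, 22, 5, 3, 35.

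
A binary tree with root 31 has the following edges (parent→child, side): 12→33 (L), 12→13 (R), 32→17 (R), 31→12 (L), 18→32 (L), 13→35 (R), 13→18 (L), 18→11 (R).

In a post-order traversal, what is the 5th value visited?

Post-order visits the left subtree, then the right subtree, then the node.
At 31: go left to 12.
  At 12: go left to 33.
    33 is a leaf — visit 33.
  At 12: go right to 13.
    At 13: go left to 18.
      At 18: go left to 32.
        At 32: no left child.
        At 32: go right to 17.
          17 is a leaf — visit 17.
        Visit 32.
      At 18: go right to 11.
        11 is a leaf — visit 11.
      Visit 18.
    At 13: go right to 35.
      35 is a leaf — visit 35.
    Visit 13.
  Visit 12.
At 31: no right child.
Visit 31.
Full post-order sequence: 33, 17, 32, 11, 18, 35, 13, 12, 31.

18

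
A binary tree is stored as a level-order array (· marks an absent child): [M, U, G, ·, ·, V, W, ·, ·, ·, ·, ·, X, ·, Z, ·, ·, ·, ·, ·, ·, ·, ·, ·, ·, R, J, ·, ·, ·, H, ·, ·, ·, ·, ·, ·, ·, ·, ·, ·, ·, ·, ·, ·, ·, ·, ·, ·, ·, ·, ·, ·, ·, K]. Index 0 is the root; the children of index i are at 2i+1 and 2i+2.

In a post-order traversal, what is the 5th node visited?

Post-order visits the left subtree, then the right subtree, then the node.
At M: go left to U.
  U is a leaf — visit U.
At M: go right to G.
  At G: go left to V.
    At V: no left child.
    At V: go right to X.
      At X: go left to R.
        R is a leaf — visit R.
      At X: go right to J.
        At J: no left child.
        At J: go right to K.
          K is a leaf — visit K.
        Visit J.
      Visit X.
    Visit V.
  At G: go right to W.
    At W: no left child.
    At W: go right to Z.
      At Z: no left child.
      At Z: go right to H.
        H is a leaf — visit H.
      Visit Z.
    Visit W.
  Visit G.
Visit M.
Full post-order sequence: U, R, K, J, X, V, H, Z, W, G, M.

X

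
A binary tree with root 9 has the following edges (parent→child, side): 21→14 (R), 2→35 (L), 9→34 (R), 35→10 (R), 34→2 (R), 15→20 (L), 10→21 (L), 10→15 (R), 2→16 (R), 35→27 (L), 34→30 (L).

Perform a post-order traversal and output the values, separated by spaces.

30 27 14 21 20 15 10 35 16 2 34 9

Post-order visits the left subtree, then the right subtree, then the node.
At 9: no left child.
At 9: go right to 34.
  At 34: go left to 30.
    30 is a leaf — visit 30.
  At 34: go right to 2.
    At 2: go left to 35.
      At 35: go left to 27.
        27 is a leaf — visit 27.
      At 35: go right to 10.
        At 10: go left to 21.
          At 21: no left child.
          At 21: go right to 14.
            14 is a leaf — visit 14.
          Visit 21.
        At 10: go right to 15.
          At 15: go left to 20.
            20 is a leaf — visit 20.
          At 15: no right child.
          Visit 15.
        Visit 10.
      Visit 35.
    At 2: go right to 16.
      16 is a leaf — visit 16.
    Visit 2.
  Visit 34.
Visit 9.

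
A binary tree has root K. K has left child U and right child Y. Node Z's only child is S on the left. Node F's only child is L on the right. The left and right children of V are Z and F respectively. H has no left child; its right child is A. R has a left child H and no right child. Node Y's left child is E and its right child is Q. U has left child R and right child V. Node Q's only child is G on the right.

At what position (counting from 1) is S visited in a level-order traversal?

Level-order visits nodes level by level from the root, left to right within each level.
Level 0: K
Level 1: U, Y
Level 2: R, V, E, Q
Level 3: H, Z, F, G
Level 4: A, S, L
Full level-order sequence: K, U, Y, R, V, E, Q, H, Z, F, G, A, S, L.

13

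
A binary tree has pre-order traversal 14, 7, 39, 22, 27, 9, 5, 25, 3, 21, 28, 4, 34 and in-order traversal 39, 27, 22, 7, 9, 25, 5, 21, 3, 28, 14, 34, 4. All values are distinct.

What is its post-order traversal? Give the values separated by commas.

The first element of pre-order is the root; it splits in-order into left and right subtrees.
Root 14: left subtree has 10 nodes {39, 27, 22, 7, 9, 25, 5, 21, 3, 28}, right has 2 {34, 4}.
  Root 7: left subtree has 3 nodes {39, 27, 22}, right has 6 {9, 25, 5, 21, 3, 28}.
    Root 39: left subtree has 0 nodes { }, right has 2 {27, 22}.
      Root 22: left subtree has 1 node {27}, right has 0 { }.
    Root 9: left subtree has 0 nodes { }, right has 5 {25, 5, 21, 3, 28}.
      Root 5: left subtree has 1 node {25}, right has 3 {21, 3, 28}.
        Root 3: left subtree has 1 node {21}, right has 1 {28}.
  Root 4: left subtree has 1 node {34}, right has 0 { }.

27, 22, 39, 25, 21, 28, 3, 5, 9, 7, 34, 4, 14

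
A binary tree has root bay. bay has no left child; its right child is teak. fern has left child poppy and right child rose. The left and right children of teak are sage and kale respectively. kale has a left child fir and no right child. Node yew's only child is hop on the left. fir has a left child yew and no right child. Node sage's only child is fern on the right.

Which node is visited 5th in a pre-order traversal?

poppy

Pre-order visits the node, then its left subtree, then its right subtree.
Visit bay.
At bay: no left child.
At bay: go right to teak.
  Visit teak.
  At teak: go left to sage.
    Visit sage.
    At sage: no left child.
    At sage: go right to fern.
      Visit fern.
      At fern: go left to poppy.
        poppy is a leaf — visit poppy.
      At fern: go right to rose.
        rose is a leaf — visit rose.
  At teak: go right to kale.
    Visit kale.
    At kale: go left to fir.
      Visit fir.
      At fir: go left to yew.
        Visit yew.
        At yew: go left to hop.
          hop is a leaf — visit hop.
        At yew: no right child.
      At fir: no right child.
    At kale: no right child.
Full pre-order sequence: bay, teak, sage, fern, poppy, rose, kale, fir, yew, hop.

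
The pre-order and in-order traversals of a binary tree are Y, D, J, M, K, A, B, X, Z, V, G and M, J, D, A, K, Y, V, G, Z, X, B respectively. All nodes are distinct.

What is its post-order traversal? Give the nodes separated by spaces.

M J A K D G V Z X B Y

The first element of pre-order is the root; it splits in-order into left and right subtrees.
Root Y: left subtree has 5 nodes {M, J, D, A, K}, right has 5 {V, G, Z, X, B}.
  Root D: left subtree has 2 nodes {M, J}, right has 2 {A, K}.
    Root J: left subtree has 1 node {M}, right has 0 { }.
    Root K: left subtree has 1 node {A}, right has 0 { }.
  Root B: left subtree has 4 nodes {V, G, Z, X}, right has 0 { }.
    Root X: left subtree has 3 nodes {V, G, Z}, right has 0 { }.
      Root Z: left subtree has 2 nodes {V, G}, right has 0 { }.
        Root V: left subtree has 0 nodes { }, right has 1 {G}.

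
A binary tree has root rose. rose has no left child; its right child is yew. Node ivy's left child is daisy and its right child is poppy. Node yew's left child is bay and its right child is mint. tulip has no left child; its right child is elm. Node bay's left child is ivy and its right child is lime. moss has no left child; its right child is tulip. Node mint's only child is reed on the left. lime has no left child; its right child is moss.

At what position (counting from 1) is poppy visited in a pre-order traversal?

6

Pre-order visits the node, then its left subtree, then its right subtree.
Visit rose.
At rose: no left child.
At rose: go right to yew.
  Visit yew.
  At yew: go left to bay.
    Visit bay.
    At bay: go left to ivy.
      Visit ivy.
      At ivy: go left to daisy.
        daisy is a leaf — visit daisy.
      At ivy: go right to poppy.
        poppy is a leaf — visit poppy.
    At bay: go right to lime.
      Visit lime.
      At lime: no left child.
      At lime: go right to moss.
        Visit moss.
        At moss: no left child.
        At moss: go right to tulip.
          Visit tulip.
          At tulip: no left child.
          At tulip: go right to elm.
            elm is a leaf — visit elm.
  At yew: go right to mint.
    Visit mint.
    At mint: go left to reed.
      reed is a leaf — visit reed.
    At mint: no right child.
Full pre-order sequence: rose, yew, bay, ivy, daisy, poppy, lime, moss, tulip, elm, mint, reed.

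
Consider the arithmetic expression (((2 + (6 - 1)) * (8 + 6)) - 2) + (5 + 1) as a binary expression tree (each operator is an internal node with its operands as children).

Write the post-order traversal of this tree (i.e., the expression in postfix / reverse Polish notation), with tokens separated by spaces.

2 6 1 - + 8 6 + * 2 - 5 1 + +

Post-order on an expression tree gives postfix notation: for each operator, emit left operand, right operand, then the operator.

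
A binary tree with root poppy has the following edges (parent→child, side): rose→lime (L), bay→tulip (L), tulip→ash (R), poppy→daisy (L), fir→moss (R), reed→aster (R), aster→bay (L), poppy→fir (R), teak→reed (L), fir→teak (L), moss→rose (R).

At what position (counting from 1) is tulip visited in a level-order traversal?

Level-order visits nodes level by level from the root, left to right within each level.
Level 0: poppy
Level 1: daisy, fir
Level 2: teak, moss
Level 3: reed, rose
Level 4: aster, lime
Level 5: bay
Level 6: tulip
Level 7: ash
Full level-order sequence: poppy, daisy, fir, teak, moss, reed, rose, aster, lime, bay, tulip, ash.

11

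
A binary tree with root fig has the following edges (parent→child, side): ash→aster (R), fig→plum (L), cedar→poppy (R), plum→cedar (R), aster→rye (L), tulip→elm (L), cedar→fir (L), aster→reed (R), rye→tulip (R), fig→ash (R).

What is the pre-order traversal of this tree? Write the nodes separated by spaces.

fig plum cedar fir poppy ash aster rye tulip elm reed

Pre-order visits the node, then its left subtree, then its right subtree.
Visit fig.
At fig: go left to plum.
  Visit plum.
  At plum: no left child.
  At plum: go right to cedar.
    Visit cedar.
    At cedar: go left to fir.
      fir is a leaf — visit fir.
    At cedar: go right to poppy.
      poppy is a leaf — visit poppy.
At fig: go right to ash.
  Visit ash.
  At ash: no left child.
  At ash: go right to aster.
    Visit aster.
    At aster: go left to rye.
      Visit rye.
      At rye: no left child.
      At rye: go right to tulip.
        Visit tulip.
        At tulip: go left to elm.
          elm is a leaf — visit elm.
        At tulip: no right child.
    At aster: go right to reed.
      reed is a leaf — visit reed.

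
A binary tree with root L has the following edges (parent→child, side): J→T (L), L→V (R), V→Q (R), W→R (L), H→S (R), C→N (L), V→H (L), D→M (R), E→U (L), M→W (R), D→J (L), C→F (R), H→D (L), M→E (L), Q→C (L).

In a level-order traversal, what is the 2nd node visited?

V

Level-order visits nodes level by level from the root, left to right within each level.
Level 0: L
Level 1: V
Level 2: H, Q
Level 3: D, S, C
Level 4: J, M, N, F
Level 5: T, E, W
Level 6: U, R
Full level-order sequence: L, V, H, Q, D, S, C, J, M, N, F, T, E, W, U, R.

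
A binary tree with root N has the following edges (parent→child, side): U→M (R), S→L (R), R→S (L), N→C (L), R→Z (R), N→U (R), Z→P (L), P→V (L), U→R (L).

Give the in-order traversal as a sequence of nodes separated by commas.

In-order visits the left subtree, then the node, then the right subtree.
At N: go left to C.
  C is a leaf — visit C.
Visit N.
At N: go right to U.
  At U: go left to R.
    At R: go left to S.
      At S: no left child.
      Visit S.
      At S: go right to L.
        L is a leaf — visit L.
    Visit R.
    At R: go right to Z.
      At Z: go left to P.
        At P: go left to V.
          V is a leaf — visit V.
        Visit P.
        At P: no right child.
      Visit Z.
      At Z: no right child.
  Visit U.
  At U: go right to M.
    M is a leaf — visit M.

C, N, S, L, R, V, P, Z, U, M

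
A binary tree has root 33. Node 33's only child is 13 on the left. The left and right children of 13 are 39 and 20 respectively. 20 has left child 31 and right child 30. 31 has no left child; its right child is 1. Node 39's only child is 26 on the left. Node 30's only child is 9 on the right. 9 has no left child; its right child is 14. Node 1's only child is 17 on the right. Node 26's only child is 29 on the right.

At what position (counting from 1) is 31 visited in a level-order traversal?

Level-order visits nodes level by level from the root, left to right within each level.
Level 0: 33
Level 1: 13
Level 2: 39, 20
Level 3: 26, 31, 30
Level 4: 29, 1, 9
Level 5: 17, 14
Full level-order sequence: 33, 13, 39, 20, 26, 31, 30, 29, 1, 9, 17, 14.

6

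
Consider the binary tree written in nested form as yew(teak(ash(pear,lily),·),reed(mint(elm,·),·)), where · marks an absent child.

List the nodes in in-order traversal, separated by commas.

pear, ash, lily, teak, yew, elm, mint, reed

In-order visits the left subtree, then the node, then the right subtree.
At yew: go left to teak.
  At teak: go left to ash.
    At ash: go left to pear.
      pear is a leaf — visit pear.
    Visit ash.
    At ash: go right to lily.
      lily is a leaf — visit lily.
  Visit teak.
  At teak: no right child.
Visit yew.
At yew: go right to reed.
  At reed: go left to mint.
    At mint: go left to elm.
      elm is a leaf — visit elm.
    Visit mint.
    At mint: no right child.
  Visit reed.
  At reed: no right child.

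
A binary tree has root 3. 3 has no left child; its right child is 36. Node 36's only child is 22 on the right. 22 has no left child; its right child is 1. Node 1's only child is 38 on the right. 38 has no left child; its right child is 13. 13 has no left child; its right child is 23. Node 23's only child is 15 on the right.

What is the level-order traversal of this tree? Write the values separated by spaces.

3 36 22 1 38 13 23 15

Level-order visits nodes level by level from the root, left to right within each level.
Level 0: 3
Level 1: 36
Level 2: 22
Level 3: 1
Level 4: 38
Level 5: 13
Level 6: 23
Level 7: 15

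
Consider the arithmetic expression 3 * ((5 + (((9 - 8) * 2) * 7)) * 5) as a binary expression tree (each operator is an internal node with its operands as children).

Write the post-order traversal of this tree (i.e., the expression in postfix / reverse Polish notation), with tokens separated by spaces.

Post-order on an expression tree gives postfix notation: for each operator, emit left operand, right operand, then the operator.

3 5 9 8 - 2 * 7 * + 5 * *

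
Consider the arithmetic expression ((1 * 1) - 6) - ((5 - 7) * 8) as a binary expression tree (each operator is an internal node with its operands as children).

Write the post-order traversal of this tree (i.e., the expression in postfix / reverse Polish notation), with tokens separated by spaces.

1 1 * 6 - 5 7 - 8 * -

Post-order on an expression tree gives postfix notation: for each operator, emit left operand, right operand, then the operator.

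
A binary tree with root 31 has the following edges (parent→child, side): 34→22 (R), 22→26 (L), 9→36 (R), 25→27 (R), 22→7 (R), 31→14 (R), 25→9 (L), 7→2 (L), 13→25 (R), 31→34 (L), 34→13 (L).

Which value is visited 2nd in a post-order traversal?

Post-order visits the left subtree, then the right subtree, then the node.
At 31: go left to 34.
  At 34: go left to 13.
    At 13: no left child.
    At 13: go right to 25.
      At 25: go left to 9.
        At 9: no left child.
        At 9: go right to 36.
          36 is a leaf — visit 36.
        Visit 9.
      At 25: go right to 27.
        27 is a leaf — visit 27.
      Visit 25.
    Visit 13.
  At 34: go right to 22.
    At 22: go left to 26.
      26 is a leaf — visit 26.
    At 22: go right to 7.
      At 7: go left to 2.
        2 is a leaf — visit 2.
      At 7: no right child.
      Visit 7.
    Visit 22.
  Visit 34.
At 31: go right to 14.
  14 is a leaf — visit 14.
Visit 31.
Full post-order sequence: 36, 9, 27, 25, 13, 26, 2, 7, 22, 34, 14, 31.

9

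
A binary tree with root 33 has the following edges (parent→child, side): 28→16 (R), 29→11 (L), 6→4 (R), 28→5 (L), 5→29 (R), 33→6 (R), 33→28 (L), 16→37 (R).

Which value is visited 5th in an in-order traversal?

In-order visits the left subtree, then the node, then the right subtree.
At 33: go left to 28.
  At 28: go left to 5.
    At 5: no left child.
    Visit 5.
    At 5: go right to 29.
      At 29: go left to 11.
        11 is a leaf — visit 11.
      Visit 29.
      At 29: no right child.
  Visit 28.
  At 28: go right to 16.
    At 16: no left child.
    Visit 16.
    At 16: go right to 37.
      37 is a leaf — visit 37.
Visit 33.
At 33: go right to 6.
  At 6: no left child.
  Visit 6.
  At 6: go right to 4.
    4 is a leaf — visit 4.
Full in-order sequence: 5, 11, 29, 28, 16, 37, 33, 6, 4.

16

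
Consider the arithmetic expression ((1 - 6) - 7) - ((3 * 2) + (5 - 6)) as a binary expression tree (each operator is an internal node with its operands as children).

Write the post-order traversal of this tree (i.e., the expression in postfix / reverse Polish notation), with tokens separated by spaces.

1 6 - 7 - 3 2 * 5 6 - + -

Post-order on an expression tree gives postfix notation: for each operator, emit left operand, right operand, then the operator.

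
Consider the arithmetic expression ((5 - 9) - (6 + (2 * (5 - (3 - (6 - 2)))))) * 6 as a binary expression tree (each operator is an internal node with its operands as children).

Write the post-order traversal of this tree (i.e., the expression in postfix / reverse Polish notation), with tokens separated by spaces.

Post-order on an expression tree gives postfix notation: for each operator, emit left operand, right operand, then the operator.

5 9 - 6 2 5 3 6 2 - - - * + - 6 *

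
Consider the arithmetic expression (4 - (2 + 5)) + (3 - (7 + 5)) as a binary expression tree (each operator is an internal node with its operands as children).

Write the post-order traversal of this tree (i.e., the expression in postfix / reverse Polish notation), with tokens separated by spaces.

4 2 5 + - 3 7 5 + - +

Post-order on an expression tree gives postfix notation: for each operator, emit left operand, right operand, then the operator.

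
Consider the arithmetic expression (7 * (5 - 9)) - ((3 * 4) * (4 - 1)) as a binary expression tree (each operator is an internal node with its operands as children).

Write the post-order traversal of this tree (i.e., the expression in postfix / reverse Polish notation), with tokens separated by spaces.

7 5 9 - * 3 4 * 4 1 - * -

Post-order on an expression tree gives postfix notation: for each operator, emit left operand, right operand, then the operator.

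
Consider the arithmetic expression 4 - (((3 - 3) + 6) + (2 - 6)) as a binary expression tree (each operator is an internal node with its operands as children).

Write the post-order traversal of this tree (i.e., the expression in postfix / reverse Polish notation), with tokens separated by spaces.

4 3 3 - 6 + 2 6 - + -

Post-order on an expression tree gives postfix notation: for each operator, emit left operand, right operand, then the operator.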